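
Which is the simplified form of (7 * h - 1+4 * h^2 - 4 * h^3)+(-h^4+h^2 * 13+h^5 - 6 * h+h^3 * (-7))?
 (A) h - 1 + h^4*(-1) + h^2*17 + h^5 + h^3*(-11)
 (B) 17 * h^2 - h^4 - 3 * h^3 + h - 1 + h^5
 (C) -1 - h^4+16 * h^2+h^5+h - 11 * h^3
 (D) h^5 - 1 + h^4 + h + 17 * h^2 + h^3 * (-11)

Adding the polynomials and combining like terms:
(7*h - 1 + 4*h^2 - 4*h^3) + (-h^4 + h^2*13 + h^5 - 6*h + h^3*(-7))
= h - 1 + h^4*(-1) + h^2*17 + h^5 + h^3*(-11)
A) h - 1 + h^4*(-1) + h^2*17 + h^5 + h^3*(-11)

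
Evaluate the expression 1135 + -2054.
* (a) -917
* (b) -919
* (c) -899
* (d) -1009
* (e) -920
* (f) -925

1135 + -2054 = -919
b) -919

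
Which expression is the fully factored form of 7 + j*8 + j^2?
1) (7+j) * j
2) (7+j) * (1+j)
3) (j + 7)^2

We need to factor 7 + j*8 + j^2.
The factored form is (7+j) * (1+j).
2) (7+j) * (1+j)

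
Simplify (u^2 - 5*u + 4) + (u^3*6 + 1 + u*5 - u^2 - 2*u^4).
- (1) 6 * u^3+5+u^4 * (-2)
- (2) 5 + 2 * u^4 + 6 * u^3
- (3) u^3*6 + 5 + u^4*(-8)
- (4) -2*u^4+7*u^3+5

Adding the polynomials and combining like terms:
(u^2 - 5*u + 4) + (u^3*6 + 1 + u*5 - u^2 - 2*u^4)
= 6 * u^3+5+u^4 * (-2)
1) 6 * u^3+5+u^4 * (-2)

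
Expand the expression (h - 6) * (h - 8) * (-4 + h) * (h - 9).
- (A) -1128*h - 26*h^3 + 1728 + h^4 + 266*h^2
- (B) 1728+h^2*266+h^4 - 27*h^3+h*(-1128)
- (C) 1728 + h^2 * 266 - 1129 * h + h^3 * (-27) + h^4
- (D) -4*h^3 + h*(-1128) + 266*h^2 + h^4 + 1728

Expanding (h - 6) * (h - 8) * (-4 + h) * (h - 9):
= 1728+h^2*266+h^4 - 27*h^3+h*(-1128)
B) 1728+h^2*266+h^4 - 27*h^3+h*(-1128)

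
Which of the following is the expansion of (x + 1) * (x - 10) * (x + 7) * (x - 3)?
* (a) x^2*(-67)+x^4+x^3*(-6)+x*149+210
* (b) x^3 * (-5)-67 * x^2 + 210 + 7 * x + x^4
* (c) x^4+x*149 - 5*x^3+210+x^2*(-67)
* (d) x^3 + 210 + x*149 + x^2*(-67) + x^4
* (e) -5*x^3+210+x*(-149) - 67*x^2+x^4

Expanding (x + 1) * (x - 10) * (x + 7) * (x - 3):
= x^4+x*149 - 5*x^3+210+x^2*(-67)
c) x^4+x*149 - 5*x^3+210+x^2*(-67)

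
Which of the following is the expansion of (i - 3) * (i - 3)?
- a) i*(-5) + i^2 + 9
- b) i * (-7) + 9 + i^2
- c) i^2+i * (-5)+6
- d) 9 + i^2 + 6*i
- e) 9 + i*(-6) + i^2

Expanding (i - 3) * (i - 3):
= 9 + i*(-6) + i^2
e) 9 + i*(-6) + i^2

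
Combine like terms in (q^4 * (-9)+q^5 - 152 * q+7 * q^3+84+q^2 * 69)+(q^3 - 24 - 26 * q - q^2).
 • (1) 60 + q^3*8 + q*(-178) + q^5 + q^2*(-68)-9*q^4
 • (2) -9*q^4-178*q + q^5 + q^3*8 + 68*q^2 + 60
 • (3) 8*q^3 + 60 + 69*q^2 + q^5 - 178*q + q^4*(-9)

Adding the polynomials and combining like terms:
(q^4*(-9) + q^5 - 152*q + 7*q^3 + 84 + q^2*69) + (q^3 - 24 - 26*q - q^2)
= -9*q^4-178*q + q^5 + q^3*8 + 68*q^2 + 60
2) -9*q^4-178*q + q^5 + q^3*8 + 68*q^2 + 60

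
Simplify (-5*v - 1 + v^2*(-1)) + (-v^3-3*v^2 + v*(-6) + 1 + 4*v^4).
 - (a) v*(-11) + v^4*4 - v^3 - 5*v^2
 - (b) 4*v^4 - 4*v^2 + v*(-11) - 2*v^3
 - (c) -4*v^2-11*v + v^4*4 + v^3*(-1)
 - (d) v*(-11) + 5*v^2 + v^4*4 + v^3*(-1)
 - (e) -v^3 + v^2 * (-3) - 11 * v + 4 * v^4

Adding the polynomials and combining like terms:
(-5*v - 1 + v^2*(-1)) + (-v^3 - 3*v^2 + v*(-6) + 1 + 4*v^4)
= -4*v^2-11*v + v^4*4 + v^3*(-1)
c) -4*v^2-11*v + v^4*4 + v^3*(-1)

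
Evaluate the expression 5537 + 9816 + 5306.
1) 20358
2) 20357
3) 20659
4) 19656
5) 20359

First: 5537 + 9816 = 15353
Then: 15353 + 5306 = 20659
3) 20659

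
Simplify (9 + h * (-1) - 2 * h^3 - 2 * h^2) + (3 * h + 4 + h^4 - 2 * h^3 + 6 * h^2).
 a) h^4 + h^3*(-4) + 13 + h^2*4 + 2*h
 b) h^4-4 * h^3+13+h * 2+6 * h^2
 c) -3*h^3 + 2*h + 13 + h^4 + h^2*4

Adding the polynomials and combining like terms:
(9 + h*(-1) - 2*h^3 - 2*h^2) + (3*h + 4 + h^4 - 2*h^3 + 6*h^2)
= h^4 + h^3*(-4) + 13 + h^2*4 + 2*h
a) h^4 + h^3*(-4) + 13 + h^2*4 + 2*h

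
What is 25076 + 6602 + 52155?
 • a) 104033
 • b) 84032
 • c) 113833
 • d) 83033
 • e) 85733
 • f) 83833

First: 25076 + 6602 = 31678
Then: 31678 + 52155 = 83833
f) 83833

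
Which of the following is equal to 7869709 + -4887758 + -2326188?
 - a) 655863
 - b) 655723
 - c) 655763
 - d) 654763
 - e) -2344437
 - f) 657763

First: 7869709 + -4887758 = 2981951
Then: 2981951 + -2326188 = 655763
c) 655763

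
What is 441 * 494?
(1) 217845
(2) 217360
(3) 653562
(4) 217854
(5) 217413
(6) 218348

441 * 494 = 217854
4) 217854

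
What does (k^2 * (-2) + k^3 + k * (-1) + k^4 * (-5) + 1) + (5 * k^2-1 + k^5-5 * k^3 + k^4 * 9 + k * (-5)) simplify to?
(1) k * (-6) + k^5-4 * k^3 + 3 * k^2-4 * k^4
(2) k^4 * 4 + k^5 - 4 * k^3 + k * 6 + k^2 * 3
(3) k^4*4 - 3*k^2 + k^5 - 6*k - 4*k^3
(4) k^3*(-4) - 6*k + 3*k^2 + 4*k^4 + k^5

Adding the polynomials and combining like terms:
(k^2*(-2) + k^3 + k*(-1) + k^4*(-5) + 1) + (5*k^2 - 1 + k^5 - 5*k^3 + k^4*9 + k*(-5))
= k^3*(-4) - 6*k + 3*k^2 + 4*k^4 + k^5
4) k^3*(-4) - 6*k + 3*k^2 + 4*k^4 + k^5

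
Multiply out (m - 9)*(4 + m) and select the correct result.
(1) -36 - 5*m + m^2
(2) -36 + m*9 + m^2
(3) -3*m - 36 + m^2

Expanding (m - 9)*(4 + m):
= -36 - 5*m + m^2
1) -36 - 5*m + m^2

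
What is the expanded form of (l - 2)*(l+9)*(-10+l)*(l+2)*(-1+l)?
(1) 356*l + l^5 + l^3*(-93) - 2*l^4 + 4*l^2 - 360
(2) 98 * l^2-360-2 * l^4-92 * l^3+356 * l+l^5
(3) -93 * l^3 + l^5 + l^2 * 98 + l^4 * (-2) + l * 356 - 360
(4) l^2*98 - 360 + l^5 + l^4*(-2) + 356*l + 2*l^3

Expanding (l - 2)*(l+9)*(-10+l)*(l+2)*(-1+l):
= -93 * l^3 + l^5 + l^2 * 98 + l^4 * (-2) + l * 356 - 360
3) -93 * l^3 + l^5 + l^2 * 98 + l^4 * (-2) + l * 356 - 360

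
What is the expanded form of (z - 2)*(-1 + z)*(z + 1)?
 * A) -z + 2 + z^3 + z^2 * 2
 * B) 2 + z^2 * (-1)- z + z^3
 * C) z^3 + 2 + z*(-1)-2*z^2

Expanding (z - 2)*(-1 + z)*(z + 1):
= z^3 + 2 + z*(-1)-2*z^2
C) z^3 + 2 + z*(-1)-2*z^2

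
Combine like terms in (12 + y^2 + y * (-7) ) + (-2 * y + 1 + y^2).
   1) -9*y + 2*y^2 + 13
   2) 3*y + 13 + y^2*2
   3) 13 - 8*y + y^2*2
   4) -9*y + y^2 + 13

Adding the polynomials and combining like terms:
(12 + y^2 + y*(-7)) + (-2*y + 1 + y^2)
= -9*y + 2*y^2 + 13
1) -9*y + 2*y^2 + 13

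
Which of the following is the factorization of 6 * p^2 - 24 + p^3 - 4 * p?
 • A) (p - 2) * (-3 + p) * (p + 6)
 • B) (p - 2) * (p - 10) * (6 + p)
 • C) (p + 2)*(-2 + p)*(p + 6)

We need to factor 6 * p^2 - 24 + p^3 - 4 * p.
The factored form is (p + 2)*(-2 + p)*(p + 6).
C) (p + 2)*(-2 + p)*(p + 6)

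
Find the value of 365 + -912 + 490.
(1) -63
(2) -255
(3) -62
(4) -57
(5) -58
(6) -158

First: 365 + -912 = -547
Then: -547 + 490 = -57
4) -57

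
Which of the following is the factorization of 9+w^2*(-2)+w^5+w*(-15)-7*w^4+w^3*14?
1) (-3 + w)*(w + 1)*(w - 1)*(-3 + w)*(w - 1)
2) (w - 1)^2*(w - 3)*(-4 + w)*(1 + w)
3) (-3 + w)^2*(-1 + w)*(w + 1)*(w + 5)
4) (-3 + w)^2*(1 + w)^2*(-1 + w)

We need to factor 9+w^2*(-2)+w^5+w*(-15)-7*w^4+w^3*14.
The factored form is (-3 + w)*(w + 1)*(w - 1)*(-3 + w)*(w - 1).
1) (-3 + w)*(w + 1)*(w - 1)*(-3 + w)*(w - 1)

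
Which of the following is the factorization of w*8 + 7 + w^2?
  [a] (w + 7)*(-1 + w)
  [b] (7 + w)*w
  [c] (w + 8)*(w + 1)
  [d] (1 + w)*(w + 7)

We need to factor w*8 + 7 + w^2.
The factored form is (1 + w)*(w + 7).
d) (1 + w)*(w + 7)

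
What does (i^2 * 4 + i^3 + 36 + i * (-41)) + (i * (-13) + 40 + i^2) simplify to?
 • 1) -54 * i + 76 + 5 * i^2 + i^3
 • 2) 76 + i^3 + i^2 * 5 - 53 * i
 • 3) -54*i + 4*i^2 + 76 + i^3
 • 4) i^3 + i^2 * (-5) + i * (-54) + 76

Adding the polynomials and combining like terms:
(i^2*4 + i^3 + 36 + i*(-41)) + (i*(-13) + 40 + i^2)
= -54 * i + 76 + 5 * i^2 + i^3
1) -54 * i + 76 + 5 * i^2 + i^3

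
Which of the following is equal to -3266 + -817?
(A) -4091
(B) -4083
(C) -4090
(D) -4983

-3266 + -817 = -4083
B) -4083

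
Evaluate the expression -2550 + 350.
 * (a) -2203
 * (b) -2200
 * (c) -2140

-2550 + 350 = -2200
b) -2200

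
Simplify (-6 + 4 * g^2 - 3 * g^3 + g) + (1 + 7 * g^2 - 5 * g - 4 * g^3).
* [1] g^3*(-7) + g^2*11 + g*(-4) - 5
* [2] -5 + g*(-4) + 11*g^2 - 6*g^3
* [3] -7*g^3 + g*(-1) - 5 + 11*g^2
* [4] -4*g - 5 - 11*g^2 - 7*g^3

Adding the polynomials and combining like terms:
(-6 + 4*g^2 - 3*g^3 + g) + (1 + 7*g^2 - 5*g - 4*g^3)
= g^3*(-7) + g^2*11 + g*(-4) - 5
1) g^3*(-7) + g^2*11 + g*(-4) - 5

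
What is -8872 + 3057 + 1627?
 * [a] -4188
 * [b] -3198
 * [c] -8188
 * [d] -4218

First: -8872 + 3057 = -5815
Then: -5815 + 1627 = -4188
a) -4188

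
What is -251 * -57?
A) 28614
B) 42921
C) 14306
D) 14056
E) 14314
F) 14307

-251 * -57 = 14307
F) 14307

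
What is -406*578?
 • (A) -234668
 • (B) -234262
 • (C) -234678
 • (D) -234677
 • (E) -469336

-406 * 578 = -234668
A) -234668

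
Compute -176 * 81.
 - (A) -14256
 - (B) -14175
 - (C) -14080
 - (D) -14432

-176 * 81 = -14256
A) -14256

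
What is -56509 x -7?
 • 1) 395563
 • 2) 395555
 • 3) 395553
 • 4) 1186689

-56509 * -7 = 395563
1) 395563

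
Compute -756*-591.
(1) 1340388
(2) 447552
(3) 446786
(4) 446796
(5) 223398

-756 * -591 = 446796
4) 446796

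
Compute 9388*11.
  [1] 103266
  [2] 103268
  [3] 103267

9388 * 11 = 103268
2) 103268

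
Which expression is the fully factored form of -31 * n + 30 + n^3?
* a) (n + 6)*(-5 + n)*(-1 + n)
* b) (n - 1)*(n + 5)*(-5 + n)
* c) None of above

We need to factor -31 * n + 30 + n^3.
The factored form is (n + 6)*(-5 + n)*(-1 + n).
a) (n + 6)*(-5 + n)*(-1 + n)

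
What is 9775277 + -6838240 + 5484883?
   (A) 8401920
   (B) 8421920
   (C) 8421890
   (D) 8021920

First: 9775277 + -6838240 = 2937037
Then: 2937037 + 5484883 = 8421920
B) 8421920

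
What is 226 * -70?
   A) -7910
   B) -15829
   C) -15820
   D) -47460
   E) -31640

226 * -70 = -15820
C) -15820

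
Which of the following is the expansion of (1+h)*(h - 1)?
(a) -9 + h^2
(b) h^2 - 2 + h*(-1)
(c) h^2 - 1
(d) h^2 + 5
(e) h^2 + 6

Expanding (1+h)*(h - 1):
= h^2 - 1
c) h^2 - 1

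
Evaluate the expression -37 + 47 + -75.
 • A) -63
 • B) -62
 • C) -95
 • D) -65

First: -37 + 47 = 10
Then: 10 + -75 = -65
D) -65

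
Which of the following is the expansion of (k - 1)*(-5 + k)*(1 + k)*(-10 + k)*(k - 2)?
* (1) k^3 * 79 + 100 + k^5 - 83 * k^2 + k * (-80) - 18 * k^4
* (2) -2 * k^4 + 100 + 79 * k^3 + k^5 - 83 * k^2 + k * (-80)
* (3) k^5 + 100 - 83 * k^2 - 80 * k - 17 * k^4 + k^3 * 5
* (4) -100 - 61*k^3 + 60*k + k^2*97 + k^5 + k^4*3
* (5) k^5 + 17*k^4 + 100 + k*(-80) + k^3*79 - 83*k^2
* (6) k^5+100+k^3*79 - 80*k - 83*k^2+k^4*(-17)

Expanding (k - 1)*(-5 + k)*(1 + k)*(-10 + k)*(k - 2):
= k^5+100+k^3*79 - 80*k - 83*k^2+k^4*(-17)
6) k^5+100+k^3*79 - 80*k - 83*k^2+k^4*(-17)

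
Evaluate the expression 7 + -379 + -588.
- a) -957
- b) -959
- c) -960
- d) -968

First: 7 + -379 = -372
Then: -372 + -588 = -960
c) -960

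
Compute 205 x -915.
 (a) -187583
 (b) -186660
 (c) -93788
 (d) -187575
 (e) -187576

205 * -915 = -187575
d) -187575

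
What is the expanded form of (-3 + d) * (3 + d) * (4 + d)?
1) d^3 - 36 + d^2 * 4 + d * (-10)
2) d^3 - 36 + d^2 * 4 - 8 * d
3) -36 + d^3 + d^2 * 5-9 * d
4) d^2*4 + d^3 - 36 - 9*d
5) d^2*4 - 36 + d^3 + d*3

Expanding (-3 + d) * (3 + d) * (4 + d):
= d^2*4 + d^3 - 36 - 9*d
4) d^2*4 + d^3 - 36 - 9*d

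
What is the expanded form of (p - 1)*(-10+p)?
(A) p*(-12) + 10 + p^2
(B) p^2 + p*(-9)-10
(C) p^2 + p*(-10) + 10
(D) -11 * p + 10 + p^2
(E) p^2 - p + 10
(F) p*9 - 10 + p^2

Expanding (p - 1)*(-10+p):
= -11 * p + 10 + p^2
D) -11 * p + 10 + p^2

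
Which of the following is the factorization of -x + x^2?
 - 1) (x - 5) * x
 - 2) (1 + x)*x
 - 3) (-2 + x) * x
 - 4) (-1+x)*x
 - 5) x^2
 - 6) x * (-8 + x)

We need to factor -x + x^2.
The factored form is (-1+x)*x.
4) (-1+x)*x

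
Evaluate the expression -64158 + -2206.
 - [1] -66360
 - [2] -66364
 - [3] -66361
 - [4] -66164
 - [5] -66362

-64158 + -2206 = -66364
2) -66364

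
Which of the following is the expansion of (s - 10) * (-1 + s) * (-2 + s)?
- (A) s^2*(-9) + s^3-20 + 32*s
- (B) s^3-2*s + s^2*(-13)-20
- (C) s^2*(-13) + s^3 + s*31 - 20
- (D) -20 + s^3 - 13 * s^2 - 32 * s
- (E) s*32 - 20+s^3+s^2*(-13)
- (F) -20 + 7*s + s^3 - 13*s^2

Expanding (s - 10) * (-1 + s) * (-2 + s):
= s*32 - 20+s^3+s^2*(-13)
E) s*32 - 20+s^3+s^2*(-13)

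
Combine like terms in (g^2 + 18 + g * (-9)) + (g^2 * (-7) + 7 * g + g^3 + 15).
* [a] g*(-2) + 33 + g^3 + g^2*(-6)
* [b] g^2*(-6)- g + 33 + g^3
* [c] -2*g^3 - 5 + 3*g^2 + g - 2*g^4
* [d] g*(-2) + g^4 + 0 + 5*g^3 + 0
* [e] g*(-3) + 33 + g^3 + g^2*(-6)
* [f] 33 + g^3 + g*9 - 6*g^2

Adding the polynomials and combining like terms:
(g^2 + 18 + g*(-9)) + (g^2*(-7) + 7*g + g^3 + 15)
= g*(-2) + 33 + g^3 + g^2*(-6)
a) g*(-2) + 33 + g^3 + g^2*(-6)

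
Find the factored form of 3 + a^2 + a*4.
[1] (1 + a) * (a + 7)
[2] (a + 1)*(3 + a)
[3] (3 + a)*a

We need to factor 3 + a^2 + a*4.
The factored form is (a + 1)*(3 + a).
2) (a + 1)*(3 + a)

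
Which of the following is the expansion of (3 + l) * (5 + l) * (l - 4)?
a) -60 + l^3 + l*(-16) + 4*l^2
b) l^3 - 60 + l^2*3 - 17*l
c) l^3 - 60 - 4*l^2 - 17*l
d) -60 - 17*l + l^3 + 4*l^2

Expanding (3 + l) * (5 + l) * (l - 4):
= -60 - 17*l + l^3 + 4*l^2
d) -60 - 17*l + l^3 + 4*l^2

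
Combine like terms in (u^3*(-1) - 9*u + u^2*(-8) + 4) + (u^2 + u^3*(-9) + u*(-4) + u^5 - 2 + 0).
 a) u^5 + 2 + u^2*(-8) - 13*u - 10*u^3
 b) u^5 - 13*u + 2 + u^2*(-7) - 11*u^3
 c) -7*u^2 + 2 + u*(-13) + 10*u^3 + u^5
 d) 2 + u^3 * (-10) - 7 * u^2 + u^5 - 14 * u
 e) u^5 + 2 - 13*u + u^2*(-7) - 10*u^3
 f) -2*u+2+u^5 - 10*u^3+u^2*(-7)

Adding the polynomials and combining like terms:
(u^3*(-1) - 9*u + u^2*(-8) + 4) + (u^2 + u^3*(-9) + u*(-4) + u^5 - 2 + 0)
= u^5 + 2 - 13*u + u^2*(-7) - 10*u^3
e) u^5 + 2 - 13*u + u^2*(-7) - 10*u^3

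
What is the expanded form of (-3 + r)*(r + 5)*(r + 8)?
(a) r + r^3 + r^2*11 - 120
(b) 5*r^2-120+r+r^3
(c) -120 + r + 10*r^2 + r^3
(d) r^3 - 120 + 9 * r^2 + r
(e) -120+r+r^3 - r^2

Expanding (-3 + r)*(r + 5)*(r + 8):
= -120 + r + 10*r^2 + r^3
c) -120 + r + 10*r^2 + r^3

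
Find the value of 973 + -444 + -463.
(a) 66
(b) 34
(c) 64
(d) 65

First: 973 + -444 = 529
Then: 529 + -463 = 66
a) 66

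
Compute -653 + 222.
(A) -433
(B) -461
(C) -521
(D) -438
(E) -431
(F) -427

-653 + 222 = -431
E) -431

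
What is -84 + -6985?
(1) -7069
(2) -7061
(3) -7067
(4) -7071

-84 + -6985 = -7069
1) -7069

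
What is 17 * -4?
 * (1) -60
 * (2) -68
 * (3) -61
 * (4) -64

17 * -4 = -68
2) -68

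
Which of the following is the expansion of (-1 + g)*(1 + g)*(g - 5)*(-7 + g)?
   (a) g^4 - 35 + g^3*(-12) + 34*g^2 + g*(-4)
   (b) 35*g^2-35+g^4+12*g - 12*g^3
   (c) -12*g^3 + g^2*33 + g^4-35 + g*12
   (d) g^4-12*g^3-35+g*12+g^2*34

Expanding (-1 + g)*(1 + g)*(g - 5)*(-7 + g):
= g^4-12*g^3-35+g*12+g^2*34
d) g^4-12*g^3-35+g*12+g^2*34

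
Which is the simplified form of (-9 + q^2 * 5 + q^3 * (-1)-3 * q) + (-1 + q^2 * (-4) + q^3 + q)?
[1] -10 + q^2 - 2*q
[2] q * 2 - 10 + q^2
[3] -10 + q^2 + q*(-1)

Adding the polynomials and combining like terms:
(-9 + q^2*5 + q^3*(-1) - 3*q) + (-1 + q^2*(-4) + q^3 + q)
= -10 + q^2 - 2*q
1) -10 + q^2 - 2*q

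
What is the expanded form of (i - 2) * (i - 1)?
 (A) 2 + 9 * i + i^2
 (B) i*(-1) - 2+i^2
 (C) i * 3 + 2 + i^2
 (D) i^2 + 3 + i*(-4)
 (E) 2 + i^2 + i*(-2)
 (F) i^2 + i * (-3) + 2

Expanding (i - 2) * (i - 1):
= i^2 + i * (-3) + 2
F) i^2 + i * (-3) + 2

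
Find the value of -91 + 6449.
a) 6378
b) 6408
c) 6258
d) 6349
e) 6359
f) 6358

-91 + 6449 = 6358
f) 6358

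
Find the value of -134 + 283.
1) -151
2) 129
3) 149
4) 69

-134 + 283 = 149
3) 149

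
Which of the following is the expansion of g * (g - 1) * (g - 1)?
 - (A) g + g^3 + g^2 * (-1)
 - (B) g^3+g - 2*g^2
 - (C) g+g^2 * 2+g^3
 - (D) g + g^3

Expanding g * (g - 1) * (g - 1):
= g^3+g - 2*g^2
B) g^3+g - 2*g^2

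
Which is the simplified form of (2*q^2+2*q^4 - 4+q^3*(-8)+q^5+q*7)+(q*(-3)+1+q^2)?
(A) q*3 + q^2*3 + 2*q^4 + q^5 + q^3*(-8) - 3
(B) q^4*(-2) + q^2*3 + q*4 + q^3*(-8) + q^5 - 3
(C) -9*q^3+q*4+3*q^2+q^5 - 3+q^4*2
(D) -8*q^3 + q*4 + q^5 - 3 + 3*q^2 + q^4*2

Adding the polynomials and combining like terms:
(2*q^2 + 2*q^4 - 4 + q^3*(-8) + q^5 + q*7) + (q*(-3) + 1 + q^2)
= -8*q^3 + q*4 + q^5 - 3 + 3*q^2 + q^4*2
D) -8*q^3 + q*4 + q^5 - 3 + 3*q^2 + q^4*2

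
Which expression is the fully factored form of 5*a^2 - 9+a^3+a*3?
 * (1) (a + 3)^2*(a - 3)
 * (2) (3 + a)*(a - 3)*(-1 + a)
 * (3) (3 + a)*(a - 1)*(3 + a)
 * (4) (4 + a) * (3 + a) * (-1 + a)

We need to factor 5*a^2 - 9+a^3+a*3.
The factored form is (3 + a)*(a - 1)*(3 + a).
3) (3 + a)*(a - 1)*(3 + a)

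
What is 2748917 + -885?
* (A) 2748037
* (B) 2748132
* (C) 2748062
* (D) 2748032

2748917 + -885 = 2748032
D) 2748032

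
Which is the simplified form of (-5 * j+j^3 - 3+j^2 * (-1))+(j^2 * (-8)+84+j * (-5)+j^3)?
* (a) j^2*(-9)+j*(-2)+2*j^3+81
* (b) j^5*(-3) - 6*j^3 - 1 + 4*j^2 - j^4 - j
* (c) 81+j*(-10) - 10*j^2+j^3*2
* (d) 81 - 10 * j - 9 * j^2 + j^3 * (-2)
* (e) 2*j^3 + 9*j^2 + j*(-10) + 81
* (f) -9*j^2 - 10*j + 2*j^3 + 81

Adding the polynomials and combining like terms:
(-5*j + j^3 - 3 + j^2*(-1)) + (j^2*(-8) + 84 + j*(-5) + j^3)
= -9*j^2 - 10*j + 2*j^3 + 81
f) -9*j^2 - 10*j + 2*j^3 + 81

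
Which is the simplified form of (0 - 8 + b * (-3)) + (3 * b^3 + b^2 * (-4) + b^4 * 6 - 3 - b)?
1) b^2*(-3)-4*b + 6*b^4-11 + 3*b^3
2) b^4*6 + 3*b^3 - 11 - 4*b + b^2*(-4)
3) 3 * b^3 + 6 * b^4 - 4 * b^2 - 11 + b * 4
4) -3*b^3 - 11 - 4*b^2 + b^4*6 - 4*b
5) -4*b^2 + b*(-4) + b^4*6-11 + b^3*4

Adding the polynomials and combining like terms:
(0 - 8 + b*(-3)) + (3*b^3 + b^2*(-4) + b^4*6 - 3 - b)
= b^4*6 + 3*b^3 - 11 - 4*b + b^2*(-4)
2) b^4*6 + 3*b^3 - 11 - 4*b + b^2*(-4)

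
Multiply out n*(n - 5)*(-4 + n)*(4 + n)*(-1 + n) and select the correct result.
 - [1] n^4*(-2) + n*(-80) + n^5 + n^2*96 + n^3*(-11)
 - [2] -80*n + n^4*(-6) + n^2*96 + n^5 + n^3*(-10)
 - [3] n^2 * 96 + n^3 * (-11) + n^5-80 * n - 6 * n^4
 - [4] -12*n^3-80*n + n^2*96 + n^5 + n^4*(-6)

Expanding n*(n - 5)*(-4 + n)*(4 + n)*(-1 + n):
= n^2 * 96 + n^3 * (-11) + n^5-80 * n - 6 * n^4
3) n^2 * 96 + n^3 * (-11) + n^5-80 * n - 6 * n^4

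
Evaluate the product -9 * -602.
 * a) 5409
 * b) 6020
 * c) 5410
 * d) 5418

-9 * -602 = 5418
d) 5418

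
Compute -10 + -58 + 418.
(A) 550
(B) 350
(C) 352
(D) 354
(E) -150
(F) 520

First: -10 + -58 = -68
Then: -68 + 418 = 350
B) 350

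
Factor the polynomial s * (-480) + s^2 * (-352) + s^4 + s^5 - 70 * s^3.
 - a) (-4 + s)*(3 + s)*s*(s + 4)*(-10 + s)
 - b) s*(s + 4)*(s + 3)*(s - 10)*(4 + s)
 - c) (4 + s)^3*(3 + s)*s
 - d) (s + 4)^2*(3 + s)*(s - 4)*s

We need to factor s * (-480) + s^2 * (-352) + s^4 + s^5 - 70 * s^3.
The factored form is s*(s + 4)*(s + 3)*(s - 10)*(4 + s).
b) s*(s + 4)*(s + 3)*(s - 10)*(4 + s)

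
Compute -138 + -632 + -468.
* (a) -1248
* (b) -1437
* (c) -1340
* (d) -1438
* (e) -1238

First: -138 + -632 = -770
Then: -770 + -468 = -1238
e) -1238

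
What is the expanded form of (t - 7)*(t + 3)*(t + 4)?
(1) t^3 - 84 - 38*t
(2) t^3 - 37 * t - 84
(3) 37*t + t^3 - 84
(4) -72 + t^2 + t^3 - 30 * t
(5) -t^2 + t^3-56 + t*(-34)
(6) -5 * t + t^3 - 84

Expanding (t - 7)*(t + 3)*(t + 4):
= t^3 - 37 * t - 84
2) t^3 - 37 * t - 84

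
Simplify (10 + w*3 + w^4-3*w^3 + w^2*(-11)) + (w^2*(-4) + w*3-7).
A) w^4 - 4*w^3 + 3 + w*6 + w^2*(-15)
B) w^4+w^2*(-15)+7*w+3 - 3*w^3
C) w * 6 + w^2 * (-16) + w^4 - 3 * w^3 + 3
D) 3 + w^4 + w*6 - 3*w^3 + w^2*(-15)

Adding the polynomials and combining like terms:
(10 + w*3 + w^4 - 3*w^3 + w^2*(-11)) + (w^2*(-4) + w*3 - 7)
= 3 + w^4 + w*6 - 3*w^3 + w^2*(-15)
D) 3 + w^4 + w*6 - 3*w^3 + w^2*(-15)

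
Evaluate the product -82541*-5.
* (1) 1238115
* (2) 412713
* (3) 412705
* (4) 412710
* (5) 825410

-82541 * -5 = 412705
3) 412705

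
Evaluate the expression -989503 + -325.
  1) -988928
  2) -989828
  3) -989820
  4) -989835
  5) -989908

-989503 + -325 = -989828
2) -989828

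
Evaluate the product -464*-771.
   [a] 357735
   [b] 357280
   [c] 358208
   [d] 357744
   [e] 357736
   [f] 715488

-464 * -771 = 357744
d) 357744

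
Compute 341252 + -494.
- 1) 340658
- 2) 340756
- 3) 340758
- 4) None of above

341252 + -494 = 340758
3) 340758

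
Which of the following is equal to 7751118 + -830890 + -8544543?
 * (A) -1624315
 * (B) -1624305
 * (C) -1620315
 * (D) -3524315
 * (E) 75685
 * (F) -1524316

First: 7751118 + -830890 = 6920228
Then: 6920228 + -8544543 = -1624315
A) -1624315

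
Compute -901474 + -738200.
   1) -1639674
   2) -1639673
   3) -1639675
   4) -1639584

-901474 + -738200 = -1639674
1) -1639674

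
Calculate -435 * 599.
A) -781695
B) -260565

-435 * 599 = -260565
B) -260565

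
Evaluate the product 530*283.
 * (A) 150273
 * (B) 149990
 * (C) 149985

530 * 283 = 149990
B) 149990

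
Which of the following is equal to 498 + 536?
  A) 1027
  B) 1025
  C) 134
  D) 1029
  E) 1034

498 + 536 = 1034
E) 1034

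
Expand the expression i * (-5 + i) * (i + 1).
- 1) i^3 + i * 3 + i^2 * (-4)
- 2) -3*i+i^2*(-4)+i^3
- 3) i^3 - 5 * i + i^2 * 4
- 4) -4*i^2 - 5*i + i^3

Expanding i * (-5 + i) * (i + 1):
= -4*i^2 - 5*i + i^3
4) -4*i^2 - 5*i + i^3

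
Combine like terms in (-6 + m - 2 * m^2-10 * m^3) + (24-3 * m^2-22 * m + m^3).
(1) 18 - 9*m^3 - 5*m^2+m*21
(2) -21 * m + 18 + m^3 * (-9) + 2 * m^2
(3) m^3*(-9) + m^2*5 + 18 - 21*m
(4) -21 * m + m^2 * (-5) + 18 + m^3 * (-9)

Adding the polynomials and combining like terms:
(-6 + m - 2*m^2 - 10*m^3) + (24 - 3*m^2 - 22*m + m^3)
= -21 * m + m^2 * (-5) + 18 + m^3 * (-9)
4) -21 * m + m^2 * (-5) + 18 + m^3 * (-9)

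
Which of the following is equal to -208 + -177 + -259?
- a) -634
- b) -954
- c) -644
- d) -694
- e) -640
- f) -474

First: -208 + -177 = -385
Then: -385 + -259 = -644
c) -644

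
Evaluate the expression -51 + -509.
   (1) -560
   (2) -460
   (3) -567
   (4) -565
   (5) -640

-51 + -509 = -560
1) -560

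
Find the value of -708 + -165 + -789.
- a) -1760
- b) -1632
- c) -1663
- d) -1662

First: -708 + -165 = -873
Then: -873 + -789 = -1662
d) -1662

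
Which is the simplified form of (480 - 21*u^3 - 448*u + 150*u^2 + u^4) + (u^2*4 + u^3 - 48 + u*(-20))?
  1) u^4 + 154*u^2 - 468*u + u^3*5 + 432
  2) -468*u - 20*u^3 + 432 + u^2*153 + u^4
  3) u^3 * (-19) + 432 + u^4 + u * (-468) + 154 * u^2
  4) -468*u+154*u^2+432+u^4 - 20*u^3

Adding the polynomials and combining like terms:
(480 - 21*u^3 - 448*u + 150*u^2 + u^4) + (u^2*4 + u^3 - 48 + u*(-20))
= -468*u+154*u^2+432+u^4 - 20*u^3
4) -468*u+154*u^2+432+u^4 - 20*u^3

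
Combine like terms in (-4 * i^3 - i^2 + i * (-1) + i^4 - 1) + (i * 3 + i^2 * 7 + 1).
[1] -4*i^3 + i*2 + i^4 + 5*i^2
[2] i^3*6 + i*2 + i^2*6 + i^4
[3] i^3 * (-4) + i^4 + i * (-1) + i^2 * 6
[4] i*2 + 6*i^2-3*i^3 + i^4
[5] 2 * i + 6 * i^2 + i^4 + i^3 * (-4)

Adding the polynomials and combining like terms:
(-4*i^3 - i^2 + i*(-1) + i^4 - 1) + (i*3 + i^2*7 + 1)
= 2 * i + 6 * i^2 + i^4 + i^3 * (-4)
5) 2 * i + 6 * i^2 + i^4 + i^3 * (-4)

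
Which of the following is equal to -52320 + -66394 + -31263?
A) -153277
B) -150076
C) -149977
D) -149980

First: -52320 + -66394 = -118714
Then: -118714 + -31263 = -149977
C) -149977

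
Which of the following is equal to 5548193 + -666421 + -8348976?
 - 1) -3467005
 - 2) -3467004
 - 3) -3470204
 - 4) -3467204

First: 5548193 + -666421 = 4881772
Then: 4881772 + -8348976 = -3467204
4) -3467204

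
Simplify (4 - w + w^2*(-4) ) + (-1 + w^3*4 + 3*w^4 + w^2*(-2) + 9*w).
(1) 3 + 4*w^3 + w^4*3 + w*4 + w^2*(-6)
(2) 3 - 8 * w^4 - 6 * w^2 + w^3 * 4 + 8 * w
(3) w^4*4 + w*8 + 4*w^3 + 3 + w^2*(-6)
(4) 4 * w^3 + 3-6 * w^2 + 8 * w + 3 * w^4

Adding the polynomials and combining like terms:
(4 - w + w^2*(-4)) + (-1 + w^3*4 + 3*w^4 + w^2*(-2) + 9*w)
= 4 * w^3 + 3-6 * w^2 + 8 * w + 3 * w^4
4) 4 * w^3 + 3-6 * w^2 + 8 * w + 3 * w^4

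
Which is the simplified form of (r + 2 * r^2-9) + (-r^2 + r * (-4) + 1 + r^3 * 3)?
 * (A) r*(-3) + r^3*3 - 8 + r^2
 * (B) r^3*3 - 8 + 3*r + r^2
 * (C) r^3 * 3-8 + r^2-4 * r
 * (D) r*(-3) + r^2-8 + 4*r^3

Adding the polynomials and combining like terms:
(r + 2*r^2 - 9) + (-r^2 + r*(-4) + 1 + r^3*3)
= r*(-3) + r^3*3 - 8 + r^2
A) r*(-3) + r^3*3 - 8 + r^2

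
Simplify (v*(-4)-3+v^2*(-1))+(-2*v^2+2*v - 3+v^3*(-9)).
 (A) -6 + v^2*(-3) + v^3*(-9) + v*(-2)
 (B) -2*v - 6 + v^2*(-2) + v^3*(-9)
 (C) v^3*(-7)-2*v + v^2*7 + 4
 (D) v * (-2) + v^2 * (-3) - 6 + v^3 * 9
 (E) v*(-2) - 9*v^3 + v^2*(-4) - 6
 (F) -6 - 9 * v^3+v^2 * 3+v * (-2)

Adding the polynomials and combining like terms:
(v*(-4) - 3 + v^2*(-1)) + (-2*v^2 + 2*v - 3 + v^3*(-9))
= -6 + v^2*(-3) + v^3*(-9) + v*(-2)
A) -6 + v^2*(-3) + v^3*(-9) + v*(-2)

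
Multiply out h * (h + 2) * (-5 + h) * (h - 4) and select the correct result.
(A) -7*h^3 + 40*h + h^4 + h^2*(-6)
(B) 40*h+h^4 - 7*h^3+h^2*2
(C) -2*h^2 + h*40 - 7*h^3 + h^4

Expanding h * (h + 2) * (-5 + h) * (h - 4):
= 40*h+h^4 - 7*h^3+h^2*2
B) 40*h+h^4 - 7*h^3+h^2*2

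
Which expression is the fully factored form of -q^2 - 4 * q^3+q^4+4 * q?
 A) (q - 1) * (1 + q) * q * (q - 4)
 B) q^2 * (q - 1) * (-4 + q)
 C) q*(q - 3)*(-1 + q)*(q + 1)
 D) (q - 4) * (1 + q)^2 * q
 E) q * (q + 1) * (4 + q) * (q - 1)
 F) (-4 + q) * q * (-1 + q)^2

We need to factor -q^2 - 4 * q^3+q^4+4 * q.
The factored form is (q - 1) * (1 + q) * q * (q - 4).
A) (q - 1) * (1 + q) * q * (q - 4)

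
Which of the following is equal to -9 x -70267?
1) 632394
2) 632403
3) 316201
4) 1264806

-9 * -70267 = 632403
2) 632403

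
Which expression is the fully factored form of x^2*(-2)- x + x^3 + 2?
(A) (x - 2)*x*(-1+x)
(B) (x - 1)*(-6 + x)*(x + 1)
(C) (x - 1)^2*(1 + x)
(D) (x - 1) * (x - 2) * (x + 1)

We need to factor x^2*(-2)- x + x^3 + 2.
The factored form is (x - 1) * (x - 2) * (x + 1).
D) (x - 1) * (x - 2) * (x + 1)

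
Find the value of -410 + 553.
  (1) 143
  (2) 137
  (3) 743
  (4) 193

-410 + 553 = 143
1) 143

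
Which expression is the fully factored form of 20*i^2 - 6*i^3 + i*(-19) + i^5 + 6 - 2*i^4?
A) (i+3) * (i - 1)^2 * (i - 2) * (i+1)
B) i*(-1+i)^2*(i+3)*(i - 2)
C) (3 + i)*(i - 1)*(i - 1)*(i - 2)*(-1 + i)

We need to factor 20*i^2 - 6*i^3 + i*(-19) + i^5 + 6 - 2*i^4.
The factored form is (3 + i)*(i - 1)*(i - 1)*(i - 2)*(-1 + i).
C) (3 + i)*(i - 1)*(i - 1)*(i - 2)*(-1 + i)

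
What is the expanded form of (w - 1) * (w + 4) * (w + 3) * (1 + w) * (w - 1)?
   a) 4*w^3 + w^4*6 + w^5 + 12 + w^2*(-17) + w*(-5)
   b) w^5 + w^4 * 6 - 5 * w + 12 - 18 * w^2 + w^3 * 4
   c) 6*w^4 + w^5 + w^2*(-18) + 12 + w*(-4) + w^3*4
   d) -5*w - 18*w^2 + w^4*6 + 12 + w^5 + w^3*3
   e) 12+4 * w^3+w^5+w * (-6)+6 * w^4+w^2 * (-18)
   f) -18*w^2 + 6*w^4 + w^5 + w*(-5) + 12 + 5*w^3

Expanding (w - 1) * (w + 4) * (w + 3) * (1 + w) * (w - 1):
= w^5 + w^4 * 6 - 5 * w + 12 - 18 * w^2 + w^3 * 4
b) w^5 + w^4 * 6 - 5 * w + 12 - 18 * w^2 + w^3 * 4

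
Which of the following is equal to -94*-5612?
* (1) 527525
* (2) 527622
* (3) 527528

-94 * -5612 = 527528
3) 527528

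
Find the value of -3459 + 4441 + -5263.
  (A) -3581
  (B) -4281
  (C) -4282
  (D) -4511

First: -3459 + 4441 = 982
Then: 982 + -5263 = -4281
B) -4281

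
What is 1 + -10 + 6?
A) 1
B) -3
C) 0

First: 1 + -10 = -9
Then: -9 + 6 = -3
B) -3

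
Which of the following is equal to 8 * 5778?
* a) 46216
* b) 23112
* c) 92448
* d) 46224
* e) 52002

8 * 5778 = 46224
d) 46224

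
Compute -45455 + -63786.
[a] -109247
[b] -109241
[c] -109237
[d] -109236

-45455 + -63786 = -109241
b) -109241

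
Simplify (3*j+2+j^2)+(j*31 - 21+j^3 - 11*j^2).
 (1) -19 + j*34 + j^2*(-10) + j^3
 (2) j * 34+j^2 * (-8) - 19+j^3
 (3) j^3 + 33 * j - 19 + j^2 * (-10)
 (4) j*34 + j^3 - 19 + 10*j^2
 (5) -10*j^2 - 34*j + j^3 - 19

Adding the polynomials and combining like terms:
(3*j + 2 + j^2) + (j*31 - 21 + j^3 - 11*j^2)
= -19 + j*34 + j^2*(-10) + j^3
1) -19 + j*34 + j^2*(-10) + j^3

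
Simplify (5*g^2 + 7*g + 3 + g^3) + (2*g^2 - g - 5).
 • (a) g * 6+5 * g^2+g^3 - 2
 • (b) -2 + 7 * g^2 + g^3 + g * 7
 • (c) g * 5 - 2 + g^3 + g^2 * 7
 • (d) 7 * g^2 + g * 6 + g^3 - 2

Adding the polynomials and combining like terms:
(5*g^2 + 7*g + 3 + g^3) + (2*g^2 - g - 5)
= 7 * g^2 + g * 6 + g^3 - 2
d) 7 * g^2 + g * 6 + g^3 - 2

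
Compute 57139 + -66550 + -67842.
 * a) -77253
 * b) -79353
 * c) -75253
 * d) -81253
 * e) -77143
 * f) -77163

First: 57139 + -66550 = -9411
Then: -9411 + -67842 = -77253
a) -77253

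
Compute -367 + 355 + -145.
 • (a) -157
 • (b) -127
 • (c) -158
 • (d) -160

First: -367 + 355 = -12
Then: -12 + -145 = -157
a) -157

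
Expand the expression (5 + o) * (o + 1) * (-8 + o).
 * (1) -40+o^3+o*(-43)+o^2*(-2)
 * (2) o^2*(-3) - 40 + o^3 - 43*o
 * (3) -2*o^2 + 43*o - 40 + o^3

Expanding (5 + o) * (o + 1) * (-8 + o):
= -40+o^3+o*(-43)+o^2*(-2)
1) -40+o^3+o*(-43)+o^2*(-2)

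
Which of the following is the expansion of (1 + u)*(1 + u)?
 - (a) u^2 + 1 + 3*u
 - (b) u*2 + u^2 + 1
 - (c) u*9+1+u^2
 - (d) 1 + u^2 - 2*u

Expanding (1 + u)*(1 + u):
= u*2 + u^2 + 1
b) u*2 + u^2 + 1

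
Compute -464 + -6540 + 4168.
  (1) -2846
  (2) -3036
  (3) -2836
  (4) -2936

First: -464 + -6540 = -7004
Then: -7004 + 4168 = -2836
3) -2836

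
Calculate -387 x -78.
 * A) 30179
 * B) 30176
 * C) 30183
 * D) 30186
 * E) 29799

-387 * -78 = 30186
D) 30186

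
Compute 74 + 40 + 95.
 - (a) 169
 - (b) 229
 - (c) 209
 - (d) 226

First: 74 + 40 = 114
Then: 114 + 95 = 209
c) 209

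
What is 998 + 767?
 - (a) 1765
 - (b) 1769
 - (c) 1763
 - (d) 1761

998 + 767 = 1765
a) 1765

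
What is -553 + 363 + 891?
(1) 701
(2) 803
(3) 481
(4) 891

First: -553 + 363 = -190
Then: -190 + 891 = 701
1) 701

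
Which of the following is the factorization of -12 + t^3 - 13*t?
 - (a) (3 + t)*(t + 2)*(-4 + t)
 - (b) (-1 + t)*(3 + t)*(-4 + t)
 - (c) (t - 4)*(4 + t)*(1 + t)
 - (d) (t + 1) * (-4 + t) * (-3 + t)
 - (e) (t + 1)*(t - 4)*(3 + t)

We need to factor -12 + t^3 - 13*t.
The factored form is (t + 1)*(t - 4)*(3 + t).
e) (t + 1)*(t - 4)*(3 + t)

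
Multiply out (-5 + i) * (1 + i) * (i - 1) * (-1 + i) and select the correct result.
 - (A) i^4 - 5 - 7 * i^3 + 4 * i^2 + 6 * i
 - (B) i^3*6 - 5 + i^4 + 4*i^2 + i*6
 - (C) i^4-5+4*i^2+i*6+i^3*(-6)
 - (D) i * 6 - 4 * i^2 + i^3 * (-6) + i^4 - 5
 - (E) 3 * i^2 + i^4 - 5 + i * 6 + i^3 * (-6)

Expanding (-5 + i) * (1 + i) * (i - 1) * (-1 + i):
= i^4-5+4*i^2+i*6+i^3*(-6)
C) i^4-5+4*i^2+i*6+i^3*(-6)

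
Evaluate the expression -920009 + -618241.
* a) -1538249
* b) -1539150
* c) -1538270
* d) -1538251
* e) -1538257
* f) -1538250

-920009 + -618241 = -1538250
f) -1538250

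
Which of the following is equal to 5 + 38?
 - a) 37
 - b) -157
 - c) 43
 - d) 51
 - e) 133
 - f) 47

5 + 38 = 43
c) 43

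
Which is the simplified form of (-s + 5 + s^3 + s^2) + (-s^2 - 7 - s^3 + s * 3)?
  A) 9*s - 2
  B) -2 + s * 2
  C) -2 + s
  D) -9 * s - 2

Adding the polynomials and combining like terms:
(-s + 5 + s^3 + s^2) + (-s^2 - 7 - s^3 + s*3)
= -2 + s * 2
B) -2 + s * 2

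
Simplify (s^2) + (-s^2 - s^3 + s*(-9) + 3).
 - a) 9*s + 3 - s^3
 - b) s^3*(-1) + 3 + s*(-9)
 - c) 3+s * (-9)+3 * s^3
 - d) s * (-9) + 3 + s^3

Adding the polynomials and combining like terms:
(s^2) + (-s^2 - s^3 + s*(-9) + 3)
= s^3*(-1) + 3 + s*(-9)
b) s^3*(-1) + 3 + s*(-9)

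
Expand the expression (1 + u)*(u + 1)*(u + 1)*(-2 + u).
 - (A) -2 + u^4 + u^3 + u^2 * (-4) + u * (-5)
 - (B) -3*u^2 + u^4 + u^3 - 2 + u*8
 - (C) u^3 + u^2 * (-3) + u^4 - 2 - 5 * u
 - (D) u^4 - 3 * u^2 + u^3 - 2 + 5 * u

Expanding (1 + u)*(u + 1)*(u + 1)*(-2 + u):
= u^3 + u^2 * (-3) + u^4 - 2 - 5 * u
C) u^3 + u^2 * (-3) + u^4 - 2 - 5 * u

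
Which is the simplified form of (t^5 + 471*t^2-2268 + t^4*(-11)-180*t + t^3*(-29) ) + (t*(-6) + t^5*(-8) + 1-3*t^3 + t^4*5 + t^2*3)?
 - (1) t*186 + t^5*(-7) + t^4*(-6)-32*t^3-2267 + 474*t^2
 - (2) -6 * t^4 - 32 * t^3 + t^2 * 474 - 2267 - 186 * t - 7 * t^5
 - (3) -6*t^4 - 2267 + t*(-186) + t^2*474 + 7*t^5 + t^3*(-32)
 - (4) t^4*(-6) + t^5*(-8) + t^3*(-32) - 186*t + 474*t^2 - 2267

Adding the polynomials and combining like terms:
(t^5 + 471*t^2 - 2268 + t^4*(-11) - 180*t + t^3*(-29)) + (t*(-6) + t^5*(-8) + 1 - 3*t^3 + t^4*5 + t^2*3)
= -6 * t^4 - 32 * t^3 + t^2 * 474 - 2267 - 186 * t - 7 * t^5
2) -6 * t^4 - 32 * t^3 + t^2 * 474 - 2267 - 186 * t - 7 * t^5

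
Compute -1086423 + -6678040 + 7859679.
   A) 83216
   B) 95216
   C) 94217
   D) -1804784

First: -1086423 + -6678040 = -7764463
Then: -7764463 + 7859679 = 95216
B) 95216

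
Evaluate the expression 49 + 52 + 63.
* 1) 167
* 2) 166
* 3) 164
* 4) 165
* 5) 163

First: 49 + 52 = 101
Then: 101 + 63 = 164
3) 164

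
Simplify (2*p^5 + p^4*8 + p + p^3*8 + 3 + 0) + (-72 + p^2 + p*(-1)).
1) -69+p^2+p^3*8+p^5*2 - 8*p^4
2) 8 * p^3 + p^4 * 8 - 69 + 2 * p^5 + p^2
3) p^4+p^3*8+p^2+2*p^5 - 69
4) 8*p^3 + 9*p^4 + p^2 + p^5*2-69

Adding the polynomials and combining like terms:
(2*p^5 + p^4*8 + p + p^3*8 + 3 + 0) + (-72 + p^2 + p*(-1))
= 8 * p^3 + p^4 * 8 - 69 + 2 * p^5 + p^2
2) 8 * p^3 + p^4 * 8 - 69 + 2 * p^5 + p^2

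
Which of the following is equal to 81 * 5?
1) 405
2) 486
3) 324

81 * 5 = 405
1) 405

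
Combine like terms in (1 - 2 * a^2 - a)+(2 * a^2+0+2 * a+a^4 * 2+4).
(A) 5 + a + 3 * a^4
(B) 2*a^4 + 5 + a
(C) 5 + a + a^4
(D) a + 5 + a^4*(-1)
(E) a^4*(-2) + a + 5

Adding the polynomials and combining like terms:
(1 - 2*a^2 - a) + (2*a^2 + 0 + 2*a + a^4*2 + 4)
= 2*a^4 + 5 + a
B) 2*a^4 + 5 + a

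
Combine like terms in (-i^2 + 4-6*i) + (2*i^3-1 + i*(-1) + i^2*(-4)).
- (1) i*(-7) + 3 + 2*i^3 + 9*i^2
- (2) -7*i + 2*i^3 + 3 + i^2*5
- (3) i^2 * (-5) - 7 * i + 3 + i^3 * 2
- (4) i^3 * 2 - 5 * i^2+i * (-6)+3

Adding the polynomials and combining like terms:
(-i^2 + 4 - 6*i) + (2*i^3 - 1 + i*(-1) + i^2*(-4))
= i^2 * (-5) - 7 * i + 3 + i^3 * 2
3) i^2 * (-5) - 7 * i + 3 + i^3 * 2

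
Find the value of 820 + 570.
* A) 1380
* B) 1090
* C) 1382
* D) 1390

820 + 570 = 1390
D) 1390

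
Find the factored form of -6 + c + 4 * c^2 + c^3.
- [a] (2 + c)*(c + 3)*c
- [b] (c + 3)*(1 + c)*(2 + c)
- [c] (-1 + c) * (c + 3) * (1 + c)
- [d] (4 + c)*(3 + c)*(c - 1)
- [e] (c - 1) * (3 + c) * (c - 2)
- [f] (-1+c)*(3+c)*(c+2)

We need to factor -6 + c + 4 * c^2 + c^3.
The factored form is (-1+c)*(3+c)*(c+2).
f) (-1+c)*(3+c)*(c+2)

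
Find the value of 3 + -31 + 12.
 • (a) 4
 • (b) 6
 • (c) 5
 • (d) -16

First: 3 + -31 = -28
Then: -28 + 12 = -16
d) -16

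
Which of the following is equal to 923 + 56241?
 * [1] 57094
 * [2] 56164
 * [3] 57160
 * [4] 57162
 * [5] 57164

923 + 56241 = 57164
5) 57164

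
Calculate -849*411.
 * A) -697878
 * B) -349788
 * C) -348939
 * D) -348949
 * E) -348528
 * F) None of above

-849 * 411 = -348939
C) -348939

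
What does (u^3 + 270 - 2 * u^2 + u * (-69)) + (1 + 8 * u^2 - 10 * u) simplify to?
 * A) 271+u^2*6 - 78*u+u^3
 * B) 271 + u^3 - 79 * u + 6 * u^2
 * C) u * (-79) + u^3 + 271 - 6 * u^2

Adding the polynomials and combining like terms:
(u^3 + 270 - 2*u^2 + u*(-69)) + (1 + 8*u^2 - 10*u)
= 271 + u^3 - 79 * u + 6 * u^2
B) 271 + u^3 - 79 * u + 6 * u^2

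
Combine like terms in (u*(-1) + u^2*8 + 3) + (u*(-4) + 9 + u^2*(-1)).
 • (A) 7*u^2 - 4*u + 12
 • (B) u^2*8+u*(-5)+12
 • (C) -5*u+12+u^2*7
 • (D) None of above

Adding the polynomials and combining like terms:
(u*(-1) + u^2*8 + 3) + (u*(-4) + 9 + u^2*(-1))
= -5*u+12+u^2*7
C) -5*u+12+u^2*7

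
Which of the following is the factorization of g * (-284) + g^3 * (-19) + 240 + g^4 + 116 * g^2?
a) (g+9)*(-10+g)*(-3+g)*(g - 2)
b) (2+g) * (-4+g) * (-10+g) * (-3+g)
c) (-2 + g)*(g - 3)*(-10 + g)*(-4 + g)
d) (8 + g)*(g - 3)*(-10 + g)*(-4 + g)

We need to factor g * (-284) + g^3 * (-19) + 240 + g^4 + 116 * g^2.
The factored form is (-2 + g)*(g - 3)*(-10 + g)*(-4 + g).
c) (-2 + g)*(g - 3)*(-10 + g)*(-4 + g)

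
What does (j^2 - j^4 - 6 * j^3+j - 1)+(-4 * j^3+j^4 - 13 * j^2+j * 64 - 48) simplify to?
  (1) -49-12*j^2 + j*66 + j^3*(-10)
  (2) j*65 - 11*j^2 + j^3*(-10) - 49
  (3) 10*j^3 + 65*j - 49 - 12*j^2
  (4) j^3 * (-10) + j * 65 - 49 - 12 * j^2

Adding the polynomials and combining like terms:
(j^2 - j^4 - 6*j^3 + j - 1) + (-4*j^3 + j^4 - 13*j^2 + j*64 - 48)
= j^3 * (-10) + j * 65 - 49 - 12 * j^2
4) j^3 * (-10) + j * 65 - 49 - 12 * j^2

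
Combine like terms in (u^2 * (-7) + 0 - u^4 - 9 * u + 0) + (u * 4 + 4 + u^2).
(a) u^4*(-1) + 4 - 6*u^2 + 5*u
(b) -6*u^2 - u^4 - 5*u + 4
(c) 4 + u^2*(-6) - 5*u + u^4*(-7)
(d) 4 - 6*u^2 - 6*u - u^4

Adding the polynomials and combining like terms:
(u^2*(-7) + 0 - u^4 - 9*u + 0) + (u*4 + 4 + u^2)
= -6*u^2 - u^4 - 5*u + 4
b) -6*u^2 - u^4 - 5*u + 4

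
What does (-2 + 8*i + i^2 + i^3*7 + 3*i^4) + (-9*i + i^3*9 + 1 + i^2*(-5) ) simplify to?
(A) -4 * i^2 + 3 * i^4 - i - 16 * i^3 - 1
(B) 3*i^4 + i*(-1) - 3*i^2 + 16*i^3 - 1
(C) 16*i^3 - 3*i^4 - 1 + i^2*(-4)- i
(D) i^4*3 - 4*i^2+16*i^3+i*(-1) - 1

Adding the polynomials and combining like terms:
(-2 + 8*i + i^2 + i^3*7 + 3*i^4) + (-9*i + i^3*9 + 1 + i^2*(-5))
= i^4*3 - 4*i^2+16*i^3+i*(-1) - 1
D) i^4*3 - 4*i^2+16*i^3+i*(-1) - 1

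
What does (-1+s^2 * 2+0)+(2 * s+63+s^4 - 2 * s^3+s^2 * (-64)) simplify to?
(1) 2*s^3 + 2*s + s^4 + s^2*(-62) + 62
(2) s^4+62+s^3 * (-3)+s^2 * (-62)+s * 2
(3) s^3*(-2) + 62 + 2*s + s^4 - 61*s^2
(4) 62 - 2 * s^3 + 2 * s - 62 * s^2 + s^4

Adding the polynomials and combining like terms:
(-1 + s^2*2 + 0) + (2*s + 63 + s^4 - 2*s^3 + s^2*(-64))
= 62 - 2 * s^3 + 2 * s - 62 * s^2 + s^4
4) 62 - 2 * s^3 + 2 * s - 62 * s^2 + s^4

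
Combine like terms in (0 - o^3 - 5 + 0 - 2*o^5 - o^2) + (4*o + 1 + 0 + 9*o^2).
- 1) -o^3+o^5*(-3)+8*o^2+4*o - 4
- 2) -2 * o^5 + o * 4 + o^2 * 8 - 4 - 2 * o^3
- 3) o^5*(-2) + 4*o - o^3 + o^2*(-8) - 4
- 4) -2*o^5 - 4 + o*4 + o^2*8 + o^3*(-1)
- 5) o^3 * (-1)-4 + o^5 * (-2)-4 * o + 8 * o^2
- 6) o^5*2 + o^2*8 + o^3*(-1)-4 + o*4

Adding the polynomials and combining like terms:
(0 - o^3 - 5 + 0 - 2*o^5 - o^2) + (4*o + 1 + 0 + 9*o^2)
= -2*o^5 - 4 + o*4 + o^2*8 + o^3*(-1)
4) -2*o^5 - 4 + o*4 + o^2*8 + o^3*(-1)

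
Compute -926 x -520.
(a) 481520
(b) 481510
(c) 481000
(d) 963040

-926 * -520 = 481520
a) 481520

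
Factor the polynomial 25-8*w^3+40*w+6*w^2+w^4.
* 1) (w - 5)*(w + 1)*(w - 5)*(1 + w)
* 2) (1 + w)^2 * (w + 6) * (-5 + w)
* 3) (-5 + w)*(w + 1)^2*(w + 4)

We need to factor 25-8*w^3+40*w+6*w^2+w^4.
The factored form is (w - 5)*(w + 1)*(w - 5)*(1 + w).
1) (w - 5)*(w + 1)*(w - 5)*(1 + w)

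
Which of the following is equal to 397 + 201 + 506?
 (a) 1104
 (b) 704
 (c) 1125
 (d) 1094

First: 397 + 201 = 598
Then: 598 + 506 = 1104
a) 1104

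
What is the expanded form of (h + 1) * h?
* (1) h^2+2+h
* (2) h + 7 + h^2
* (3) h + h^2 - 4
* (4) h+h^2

Expanding (h + 1) * h:
= h+h^2
4) h+h^2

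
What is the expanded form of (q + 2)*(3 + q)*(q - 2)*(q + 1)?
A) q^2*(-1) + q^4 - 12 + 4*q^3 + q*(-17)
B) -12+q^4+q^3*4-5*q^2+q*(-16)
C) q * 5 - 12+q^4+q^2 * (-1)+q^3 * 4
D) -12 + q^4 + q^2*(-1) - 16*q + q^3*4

Expanding (q + 2)*(3 + q)*(q - 2)*(q + 1):
= -12 + q^4 + q^2*(-1) - 16*q + q^3*4
D) -12 + q^4 + q^2*(-1) - 16*q + q^3*4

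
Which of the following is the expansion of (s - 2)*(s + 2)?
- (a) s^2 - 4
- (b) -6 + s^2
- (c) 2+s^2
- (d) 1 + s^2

Expanding (s - 2)*(s + 2):
= s^2 - 4
a) s^2 - 4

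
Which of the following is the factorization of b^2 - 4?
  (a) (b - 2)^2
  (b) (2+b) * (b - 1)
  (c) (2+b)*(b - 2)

We need to factor b^2 - 4.
The factored form is (2+b)*(b - 2).
c) (2+b)*(b - 2)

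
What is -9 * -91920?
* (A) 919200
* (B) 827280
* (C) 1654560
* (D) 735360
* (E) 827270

-9 * -91920 = 827280
B) 827280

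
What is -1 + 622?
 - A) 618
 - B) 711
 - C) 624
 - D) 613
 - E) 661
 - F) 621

-1 + 622 = 621
F) 621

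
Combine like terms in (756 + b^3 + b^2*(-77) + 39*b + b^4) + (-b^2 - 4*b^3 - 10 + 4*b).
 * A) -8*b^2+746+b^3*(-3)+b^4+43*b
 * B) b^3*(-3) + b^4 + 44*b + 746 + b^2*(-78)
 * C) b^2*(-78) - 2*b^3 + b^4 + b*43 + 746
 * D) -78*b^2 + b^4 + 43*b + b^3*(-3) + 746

Adding the polynomials and combining like terms:
(756 + b^3 + b^2*(-77) + 39*b + b^4) + (-b^2 - 4*b^3 - 10 + 4*b)
= -78*b^2 + b^4 + 43*b + b^3*(-3) + 746
D) -78*b^2 + b^4 + 43*b + b^3*(-3) + 746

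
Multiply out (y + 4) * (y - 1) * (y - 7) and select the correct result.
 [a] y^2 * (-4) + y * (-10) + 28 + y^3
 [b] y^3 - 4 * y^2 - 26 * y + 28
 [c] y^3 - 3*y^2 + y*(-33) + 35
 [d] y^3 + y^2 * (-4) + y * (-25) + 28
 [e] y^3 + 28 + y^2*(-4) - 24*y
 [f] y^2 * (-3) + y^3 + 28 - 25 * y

Expanding (y + 4) * (y - 1) * (y - 7):
= y^3 + y^2 * (-4) + y * (-25) + 28
d) y^3 + y^2 * (-4) + y * (-25) + 28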